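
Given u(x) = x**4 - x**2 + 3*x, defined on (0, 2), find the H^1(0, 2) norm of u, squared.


||u||_{H^1}^2 = 3434/9

The H^1 norm (squared) on an interval (0, L) is
  ||u||_{H^1}^2 = ∫_0^L u(x)^2 dx + ∫_0^L u'(x)^2 dx.
Compute u'(x) = 4*x**3 - 2*x + 3.
Then u(x)^2 = x**8 - 2*x**6 + 6*x**5 + x**4 - 6*x**3 + 9*x**2 and u'(x)^2 = 16*x**6 - 16*x**4 + 24*x**3 + 4*x**2 - 12*x + 9.
Integrate each monomial from 0 to 2 using ∫_0^2 c·x^n dx = c·2^(n+1)/(n+1):
  ∫_0^2 u(x)^2 dx = ∫_0^2 (x^8 - 2*x^6 + 6*x^5 + x^4 - 6*x^3 + 9*x^2) dx. Term by term:
    ∫_0^2 x^8 dx = 512/9;  ∫_0^2 -2*x^6 dx = -256/7;  ∫_0^2 6*x^5 dx = 64;
    ∫_0^2 x^4 dx = 32/5;  ∫_0^2 -6*x^3 dx = -24;  ∫_0^2 9*x^2 dx = 24.
  Sum: 512/9 − 256/7 + 64 + 32/5 − 24 + 24 = 28576/315.
  ∫_0^2 u'(x)^2 dx = ∫_0^2 (16*x^6 - 16*x^4 + 24*x^3 + 4*x^2 - 12*x + 9) dx. Term by term:
    ∫_0^2 16*x^6 dx = 2048/7;  ∫_0^2 -16*x^4 dx = -512/5;  ∫_0^2 24*x^3 dx = 96;
    ∫_0^2 4*x^2 dx = 32/3;  ∫_0^2 -12*x dx = -24;  ∫_0^2 9 dx = 18.
  Sum: 2048/7 − 512/5 + 96 + 32/3 − 24 + 18 = 30538/105.
Adding: ||u||_{H^1}^2 = 28576/315 + 30538/105 = 3434/9.


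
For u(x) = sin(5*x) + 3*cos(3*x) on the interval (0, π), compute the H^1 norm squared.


||u||_{H^1(0,π)}^2 = 58*π

u'(x) = -9*sin(3*x) + 5*cos(5*x).
Expand u² and (u')² and integrate term by term on (0, π), using: for integers n ≥ 1, ∫_0^π sin²(nx) dx = ∫_0^π cos²(nx) dx = π/2; for n ≠ n', ∫_0^π sin(nx)sin(n'x) dx = ∫_0^π cos(nx)cos(n'x) dx = 0; and by product-to-sum, ∫_0^π sin(nx)cos(n'x) dx = ½∫_0^π [sin((n+n')x) + sin((n−n')x)] dx, which is 0 when n+n' is even and 2n/(n²−n'²) when n+n' is odd (it need not vanish on (0, π)).
  u² squared terms: (3)²·∫cos(3x)² dx = 9·π/2 = 9*π/2;  (1)²·∫sin(5x)² dx = 1·π/2 = π/2.
  u² cross terms: 2·(3)·(1)·∫cos(3x)·sin(5x) dx = 6·(0) = 0.
  So ∫_0^π u² dx = 9*π/2 + π/2 + 0 = 5*π.
  (u')² squared terms: (-9)²·∫sin(3x)² dx = 81·π/2 = 81*π/2;  (5)²·∫cos(5x)² dx = 25·π/2 = 25*π/2.
  (u')² cross terms: 2·(-9)·(5)·∫sin(3x)·cos(5x) dx = -90·(0) = 0.
  So ∫_0^π (u')² dx = 81*π/2 + 25*π/2 + 0 = 53*π.
||u||_{H^1}^2 = (5*π) + (53*π) = 58*π.


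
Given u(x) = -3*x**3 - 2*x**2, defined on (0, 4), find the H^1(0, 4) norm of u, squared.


||u||_{H^1}^2 = 1083904/21

The H^1 norm (squared) on an interval (0, L) is
  ||u||_{H^1}^2 = ∫_0^L u(x)^2 dx + ∫_0^L u'(x)^2 dx.
Compute u'(x) = -9*x**2 - 4*x.
Then u(x)^2 = 9*x**6 + 12*x**5 + 4*x**4 and u'(x)^2 = 81*x**4 + 72*x**3 + 16*x**2.
Integrate each monomial from 0 to 4 using ∫_0^4 c·x^n dx = c·4^(n+1)/(n+1):
  ∫_0^4 u(x)^2 dx = ∫_0^4 (9*x^6 + 12*x^5 + 4*x^4) dx. Term by term:
    ∫_0^4 9*x^6 dx = 147456/7;  ∫_0^4 12*x^5 dx = 8192;  ∫_0^4 4*x^4 dx = 4096/5.
  Sum: 147456/7 + 8192 + 4096/5 = 1052672/35.
  ∫_0^4 u'(x)^2 dx = ∫_0^4 (81*x^4 + 72*x^3 + 16*x^2) dx. Term by term:
    ∫_0^4 81*x^4 dx = 82944/5;  ∫_0^4 72*x^3 dx = 4608;  ∫_0^4 16*x^2 dx = 1024/3.
  Sum: 82944/5 + 4608 + 1024/3 = 323072/15.
Adding: ||u||_{H^1}^2 = 1052672/35 + 323072/15 = 1083904/21.


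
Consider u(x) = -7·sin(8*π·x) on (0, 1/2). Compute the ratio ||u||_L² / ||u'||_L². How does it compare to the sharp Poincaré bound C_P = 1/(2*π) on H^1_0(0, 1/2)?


||u||_L² / ||u'||_L² = 1/(8*π) < C_P = 1/(2*π).

u(x) = -7·sin(8*π·x), so u'(x) = -56*π*cos(8*π*x).
Writing u(x) = A·sin(kπx/L) with A = -7 and k = 4, use ∫_0^L sin²(kπx/L) dx = L/2 and ∫_0^L cos²(kπx/L) dx = L/2.
u² = 49·sin²(8*π·x) and (u')² = 3136*π^2·cos²(8*π·x), and each of sin², cos² integrates to L/2 = 1/4 over (0, 1/2).
∫_0^1/2 u² dx = 49/4, so ||u||_L² = 7/2.
∫_0^1/2 (u')² dx = 784*π^2, so ||u'||_L² = 28*π.
Ratio ||u||_L² / ||u'||_L² = 1/(8*π).
Sharp Poincaré constant on H^1_0(0, 1/2) is C_P = L/π = 1/(2*π), achieved by sin(2*π·x).
This is the k = 4 harmonic; the ratio L/(kπ) is strictly less than C_P = L/π, consistent with the sharp inequality ||u||_L² ≤ C_P ||u'||_L².


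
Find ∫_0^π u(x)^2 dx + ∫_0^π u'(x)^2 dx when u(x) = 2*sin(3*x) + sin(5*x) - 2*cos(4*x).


||u||_{H^1(0,π)}^2 = 2584/63 + 67*π

u'(x) = 8*sin(4*x) + 6*cos(3*x) + 5*cos(5*x).
Expand u² and (u')² and integrate term by term on (0, π), using: for integers n ≥ 1, ∫_0^π sin²(nx) dx = ∫_0^π cos²(nx) dx = π/2; for n ≠ n', ∫_0^π sin(nx)sin(n'x) dx = ∫_0^π cos(nx)cos(n'x) dx = 0; and by product-to-sum, ∫_0^π sin(nx)cos(n'x) dx = ½∫_0^π [sin((n+n')x) + sin((n−n')x)] dx, which is 0 when n+n' is even and 2n/(n²−n'²) when n+n' is odd (it need not vanish on (0, π)).
  u² squared terms: (-2)²·∫cos(4x)² dx = 4·π/2 = 2*π;  (2)²·∫sin(3x)² dx = 4·π/2 = 2*π;  (1)²·∫sin(5x)² dx = 1·π/2 = π/2.
  u² cross terms: 2·(-2)·(2)·∫cos(4x)·sin(3x) dx = -8·(-6/7) = 48/7;  2·(-2)·(1)·∫cos(4x)·sin(5x) dx = -4·(10/9) = -40/9;  2·(2)·(1)·∫sin(3x)·sin(5x) dx = 4·(0) = 0.
  So ∫_0^π u² dx = 2*π + 2*π + π/2 + 48/7 − 40/9 + 0 = 152/63 + 9*π/2.
  (u')² squared terms: (5)²·∫cos(5x)² dx = 25·π/2 = 25*π/2;  (6)²·∫cos(3x)² dx = 36·π/2 = 18*π;  (8)²·∫sin(4x)² dx = 64·π/2 = 32*π.
  (u')² cross terms: 2·(5)·(6)·∫cos(5x)·cos(3x) dx = 60·(0) = 0;  2·(5)·(8)·∫cos(5x)·sin(4x) dx = 80·(-8/9) = -640/9;  2·(6)·(8)·∫cos(3x)·sin(4x) dx = 96·(8/7) = 768/7.
  So ∫_0^π (u')² dx = 25*π/2 + 18*π + 32*π + 0 − 640/9 + 768/7 = 2432/63 + 125*π/2.
||u||_{H^1}^2 = (152/63 + 9*π/2) + (2432/63 + 125*π/2) = 2584/63 + 67*π.


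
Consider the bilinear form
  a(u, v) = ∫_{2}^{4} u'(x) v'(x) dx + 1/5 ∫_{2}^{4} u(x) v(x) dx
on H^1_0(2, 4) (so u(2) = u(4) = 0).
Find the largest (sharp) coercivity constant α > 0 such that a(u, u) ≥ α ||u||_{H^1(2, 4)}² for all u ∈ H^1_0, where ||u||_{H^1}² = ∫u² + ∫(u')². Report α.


α = (4/5 + π^2)/(4 + π^2)

Coercivity of a(·,·) on H^1_0(2, 4) means a(u, u) ≥ α ||u||_{H^1}² for every u ∈ H^1_0.
The interval has length L = 2, and Poincaré/coercivity depend only on L. Here a(u, u) = ∫(u')² + (1/5)·∫u².
Here 0 < c = 1/5 < 1. The condition a(u,u) ≥ α||u||_{H^1}² reads (1−α)∫(u')² ≥ (α−c)∫u². Any admissible α is ≤ 1 (rapidly oscillating u have ∫u²/∫(u')² → 0), and α = 1 would force 0 ≥ (1−c)∫u², impossible since c < 1; so 1−α > 0. By the sharp Poincaré inequality on H^1_0 of an interval of length L, ∫(u')² ≥ (π/L)²∫u² with equality for the first sine mode sin(π(x−x₀)/L) (x₀ the left endpoint), so the inequality holds for all u iff (1−α)(π/L)² ≥ α − c, i.e. α ≤ ((π/L)² + c)/((π/L)² + 1) = (1 + c(L/π)²)/(1 + (L/π)²). With (π/L)² = π^2/4 and c = 1/5, the largest admissible constant is α = ((π/L)² + c)/((π/L)² + 1).
Simplifying, α = (4/5 + π^2)/(4 + π^2).


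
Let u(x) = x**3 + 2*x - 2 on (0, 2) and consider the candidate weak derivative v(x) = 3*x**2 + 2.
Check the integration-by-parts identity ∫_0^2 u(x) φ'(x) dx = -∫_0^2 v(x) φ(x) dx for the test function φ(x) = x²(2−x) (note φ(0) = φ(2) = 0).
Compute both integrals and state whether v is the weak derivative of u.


LHS = -136/15, RHS = -136/15. Yes, v = u' weakly.

u(x) = x**3 + 2*x - 2, classical derivative u'(x) = 3*x**2 + 2.
φ(x) = x²(2−x), so φ'(x) = x*(4 - 3*x).
Note φ(0) = φ(2) = 0, so the boundary term u·φ vanishes.
LHS = ∫_0^2 u(x) φ'(x) dx = ∫_0^2 (-3*x^5 + 4*x^4 - 6*x^3 + 14*x^2 - 8*x) dx. Term by term:
  ∫_0^2 -3*x^5 dx = -32;  ∫_0^2 4*x^4 dx = 128/5;  ∫_0^2 -6*x^3 dx = -24;
  ∫_0^2 14*x^2 dx = 112/3;  ∫_0^2 -8*x dx = -16.
Sum: -32 + 128/5 − 24 + 112/3 − 16 = -136/15.
So LHS = -136/15.
∫_0^2 v(x) φ(x) dx = ∫_0^2 (-3*x^5 + 6*x^4 - 2*x^3 + 4*x^2) dx. Term by term:
  ∫_0^2 -3*x^5 dx = -32;  ∫_0^2 6*x^4 dx = 192/5;  ∫_0^2 -2*x^3 dx = -8;
  ∫_0^2 4*x^2 dx = 32/3.
Sum: -32 + 192/5 − 8 + 32/3 = 136/15.
So RHS = -∫_0^2 v(x) φ(x) dx = -136/15.
LHS = RHS, so the identity holds for this test φ.
Moreover u is smooth here and v(x) = u'(x) = 3*x**2 + 2 pointwise, so the identity holds for every test function. Hence v is the weak derivative of u.


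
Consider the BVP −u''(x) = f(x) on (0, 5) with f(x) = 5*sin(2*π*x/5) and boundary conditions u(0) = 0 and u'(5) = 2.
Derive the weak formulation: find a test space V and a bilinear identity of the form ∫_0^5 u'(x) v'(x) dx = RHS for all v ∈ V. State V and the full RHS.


V = {v ∈ H^1(0, 5) : v(0) = 0} (test functions vanish at x = 0 where u is specified); weak form: ∫_0^5 u'v' dx = ∫_0^5 (5*sin(2*π*x/5)) v dx + 2·v(5) for all v ∈ V.

Multiply both sides by a test function v and integrate from 0 to 5:
  ∫_0^5 −u''(x) v(x) dx = ∫_0^5 f(x) v(x) dx.
Integrate the LHS by parts once:
  ∫_0^5 −u'' v dx = −[u'(x) v(x)]_0^5 + ∫_0^5 u'(x) v'(x) dx.
Thus ∫_0^5 u'(x) v'(x) dx = ∫_0^5 f(x) v(x) dx + [u'(x) v(x)]_0^5.
Choose V so that boundary terms are either known or forced to vanish.
Mixed BC: u(0) = 0 (Dirichlet) and u'(5) = 2 (Neumann). Define V = {v ∈ H^1(0, 5) : v(0) = 0}. Then [u' v]_0^5 = u'(5)·v(5) − u'(0)·0 = 2·v(5).
Weak formulation: find u (satisfying any essential BC) such that ∫_0^5 u'(x) v'(x) dx = ∫_0^5 f v dx + 2·v(5) for all v ∈ V (Dirichlet at 0 absorbed into V; Neumann datum at x = 5 contributes the boundary term).
Substituting f(x) = 5*sin(2*π*x/5), the right-hand side is ∫_0^5 (5*sin(2*π*x/5)) v dx + 2·v(5).


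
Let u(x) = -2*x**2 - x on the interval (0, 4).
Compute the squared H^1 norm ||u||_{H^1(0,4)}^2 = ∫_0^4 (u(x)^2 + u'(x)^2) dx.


||u||_{H^1}^2 = 22588/15

The H^1 norm (squared) on an interval (0, L) is
  ||u||_{H^1}^2 = ∫_0^L u(x)^2 dx + ∫_0^L u'(x)^2 dx.
Compute u'(x) = -4*x - 1.
Then u(x)^2 = 4*x**4 + 4*x**3 + x**2 and u'(x)^2 = 16*x**2 + 8*x + 1.
Integrate each monomial from 0 to 4 using ∫_0^4 c·x^n dx = c·4^(n+1)/(n+1):
  ∫_0^4 u(x)^2 dx = ∫_0^4 (4*x^4 + 4*x^3 + x^2) dx. Term by term:
    ∫_0^4 4*x^4 dx = 4096/5;  ∫_0^4 4*x^3 dx = 256;  ∫_0^4 x^2 dx = 64/3.
  Sum: 4096/5 + 256 + 64/3 = 16448/15.
  ∫_0^4 u'(x)^2 dx = ∫_0^4 (16*x^2 + 8*x + 1) dx. Term by term:
    ∫_0^4 16*x^2 dx = 1024/3;  ∫_0^4 8*x dx = 64;  ∫_0^4 1 dx = 4.
  Sum: 1024/3 + 64 + 4 = 1228/3.
Adding: ||u||_{H^1}^2 = 16448/15 + 1228/3 = 22588/15.


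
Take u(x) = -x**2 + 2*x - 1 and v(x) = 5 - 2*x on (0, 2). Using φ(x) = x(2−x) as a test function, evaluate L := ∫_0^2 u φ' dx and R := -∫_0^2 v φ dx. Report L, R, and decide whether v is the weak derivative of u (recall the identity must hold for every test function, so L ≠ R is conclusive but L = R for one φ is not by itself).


LHS = 0, RHS = -4. No, v is not the weak derivative of u.

u(x) = -x**2 + 2*x - 1, classical derivative u'(x) = 2 - 2*x.
φ(x) = x(2−x), so φ'(x) = 2 - 2*x.
Note φ(0) = φ(2) = 0, so the boundary term u·φ vanishes.
LHS = ∫_0^2 u(x) φ'(x) dx = ∫_0^2 (2*x^3 - 6*x^2 + 6*x - 2) dx. Term by term:
  ∫_0^2 2*x^3 dx = 8;  ∫_0^2 -6*x^2 dx = -16;  ∫_0^2 6*x dx = 12;
  ∫_0^2 -2 dx = -4.
Sum: 8 − 16 + 12 − 4 = 0.
So LHS = 0.
∫_0^2 v(x) φ(x) dx = ∫_0^2 (2*x^3 - 9*x^2 + 10*x) dx. Term by term:
  ∫_0^2 2*x^3 dx = 8;  ∫_0^2 -9*x^2 dx = -24;  ∫_0^2 10*x dx = 20.
Sum: 8 − 24 + 20 = 4.
So RHS = -∫_0^2 v(x) φ(x) dx = -4.
LHS − RHS = 4 ≠ 0, so the identity fails.
(For a valid weak derivative the identity must hold for EVERY test function, in particular this one. The failure shows v is NOT the weak derivative of u.)
Correct weak derivative would be u'(x) = 2 - 2*x.


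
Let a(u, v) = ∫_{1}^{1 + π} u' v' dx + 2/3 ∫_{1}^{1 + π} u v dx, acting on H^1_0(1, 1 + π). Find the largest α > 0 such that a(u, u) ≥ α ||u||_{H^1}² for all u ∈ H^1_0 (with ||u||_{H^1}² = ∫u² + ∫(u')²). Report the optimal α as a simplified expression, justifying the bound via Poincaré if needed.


α = 5/6

Coercivity of a(·,·) on H^1_0(1, 1 + π) means a(u, u) ≥ α ||u||_{H^1}² for every u ∈ H^1_0.
The interval has length L = π, and Poincaré/coercivity depend only on L. Here a(u, u) = ∫(u')² + (2/3)·∫u².
Here 0 < c = 2/3 < 1. The condition a(u,u) ≥ α||u||_{H^1}² reads (1−α)∫(u')² ≥ (α−c)∫u². Any admissible α is ≤ 1 (rapidly oscillating u have ∫u²/∫(u')² → 0), and α = 1 would force 0 ≥ (1−c)∫u², impossible since c < 1; so 1−α > 0. By the sharp Poincaré inequality on H^1_0 of an interval of length L, ∫(u')² ≥ (π/L)²∫u² with equality for the first sine mode sin(π(x−x₀)/L) (x₀ the left endpoint), so the inequality holds for all u iff (1−α)(π/L)² ≥ α − c, i.e. α ≤ ((π/L)² + c)/((π/L)² + 1) = (1 + c(L/π)²)/(1 + (L/π)²). With (π/L)² = 1 and c = 2/3, the largest admissible constant is α = ((π/L)² + c)/((π/L)² + 1).
Simplifying, α = 5/6.


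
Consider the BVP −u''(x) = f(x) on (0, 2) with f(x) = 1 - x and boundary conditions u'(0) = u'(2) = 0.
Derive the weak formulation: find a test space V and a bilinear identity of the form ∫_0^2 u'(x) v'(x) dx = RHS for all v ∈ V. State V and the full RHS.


V = H^1(0, 2) (no boundary constraint on v; u is determined up to an additive constant); weak form: ∫_0^2 u'v' dx = ∫_0^2 (1 - x) v dx for all v ∈ V.

Multiply both sides by a test function v and integrate from 0 to 2:
  ∫_0^2 −u''(x) v(x) dx = ∫_0^2 f(x) v(x) dx.
Integrate the LHS by parts once:
  ∫_0^2 −u'' v dx = −[u'(x) v(x)]_0^2 + ∫_0^2 u'(x) v'(x) dx.
Thus ∫_0^2 u'(x) v'(x) dx = ∫_0^2 f(x) v(x) dx + [u'(x) v(x)]_0^2.
Choose V so that boundary terms are either known or forced to vanish.
u has homogeneous Neumann: u'(0) = u'(2) = 0. So [u' v]_0^2 = 0·v(2) − 0·v(0) = 0 for any v; take V = H^1(0, 2).
Weak formulation: find u (satisfying any essential BC) such that ∫_0^2 u'(x) v'(x) dx = ∫_0^2 f v dx for all v ∈ V (homogeneous Neumann, so boundary terms vanish).
Substituting f(x) = 1 - x, the right-hand side is ∫_0^2 (1 - x) v dx.
Compatibility check (pure Neumann): taking v ≡ 1 ∈ V gives 0 = ∫_0^2 f dx + (0) − (0), i.e. ∫_0^2 f dx must equal u'(0) − u'(2) = 0. Indeed ∫_0^2 (1 - x) dx = 0, so the data are compatible. The solution is then unique only up to an additive constant (fix it e.g. by requiring ∫_0^2 u dx = 0).


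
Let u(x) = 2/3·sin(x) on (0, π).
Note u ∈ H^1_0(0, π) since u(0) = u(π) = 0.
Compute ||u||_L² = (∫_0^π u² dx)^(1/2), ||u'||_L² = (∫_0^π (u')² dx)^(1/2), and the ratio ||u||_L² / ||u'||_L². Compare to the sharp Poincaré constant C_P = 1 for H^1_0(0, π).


||u||_L² / ||u'||_L² = 1 = C_P.

u(x) = 2/3·sin(x), so u'(x) = 2*cos(x)/3.
Writing u(x) = A·sin(kπx/L) with A = 2/3 and k = 1, use ∫_0^L sin²(kπx/L) dx = L/2 and ∫_0^L cos²(kπx/L) dx = L/2.
u² = 4/9·sin²(x) and (u')² = 4/9·cos²(x), and each of sin², cos² integrates to L/2 = π/2 over (0, π).
∫_0^π u² dx = 2*π/9, so ||u||_L² = sqrt(2)*sqrt(π)/3.
∫_0^π (u')² dx = 2*π/9, so ||u'||_L² = sqrt(2)*sqrt(π)/3.
Ratio ||u||_L² / ||u'||_L² = 1.
Sharp Poincaré constant on H^1_0(0, π) is C_P = L/π = 1, achieved by sin(x).
This is the k = 1 eigenfunction (up to amplitude), so the ratio equals the sharp Poincaré constant exactly.


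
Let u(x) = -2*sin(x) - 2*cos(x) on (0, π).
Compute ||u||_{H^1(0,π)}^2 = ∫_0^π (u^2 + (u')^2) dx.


||u||_{H^1(0,π)}^2 = 8*π

u'(x) = 2*sin(x) - 2*cos(x).
Expand u² and (u')² and integrate term by term on (0, π), using: for integers n ≥ 1, ∫_0^π sin²(nx) dx = ∫_0^π cos²(nx) dx = π/2; for n ≠ n', ∫_0^π sin(nx)sin(n'x) dx = ∫_0^π cos(nx)cos(n'x) dx = 0; and by product-to-sum, ∫_0^π sin(nx)cos(n'x) dx = ½∫_0^π [sin((n+n')x) + sin((n−n')x)] dx, which is 0 when n+n' is even and 2n/(n²−n'²) when n+n' is odd (it need not vanish on (0, π)).
  u² squared terms: (-2)²·∫cos(x)² dx = 4·π/2 = 2*π;  (-2)²·∫sin(x)² dx = 4·π/2 = 2*π.
  u² cross terms: 2·(-2)·(-2)·∫cos(x)·sin(x) dx = 8·(0) = 0.
  So ∫_0^π u² dx = 2*π + 2*π + 0 = 4*π.
  (u')² squared terms: (-2)²·∫cos(x)² dx = 4·π/2 = 2*π;  (2)²·∫sin(x)² dx = 4·π/2 = 2*π.
  (u')² cross terms: 2·(-2)·(2)·∫cos(x)·sin(x) dx = -8·(0) = 0.
  So ∫_0^π (u')² dx = 2*π + 2*π + 0 = 4*π.
||u||_{H^1}^2 = (4*π) + (4*π) = 8*π.


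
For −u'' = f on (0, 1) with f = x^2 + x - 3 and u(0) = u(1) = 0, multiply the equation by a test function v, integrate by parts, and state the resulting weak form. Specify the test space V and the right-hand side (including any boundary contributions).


V = H^1_0(0, 1) (so v(0) = v(1) = 0); weak form: ∫_0^1 u'v' dx = ∫_0^1 (x^2 + x - 3) v dx for all v ∈ V.

Multiply both sides by a test function v and integrate from 0 to 1:
  ∫_0^1 −u''(x) v(x) dx = ∫_0^1 f(x) v(x) dx.
Integrate the LHS by parts once:
  ∫_0^1 −u'' v dx = −[u'(x) v(x)]_0^1 + ∫_0^1 u'(x) v'(x) dx.
Thus ∫_0^1 u'(x) v'(x) dx = ∫_0^1 f(x) v(x) dx + [u'(x) v(x)]_0^1.
Choose V so that boundary terms are either known or forced to vanish.
u is Dirichlet: u(0) = u(1) = 0. Let V = H^1_0(0, 1); then v(0) = v(1) = 0, and [u' v]_0^1 = 0.
Weak formulation: find u (satisfying any essential BC) such that ∫_0^1 u'(x) v'(x) dx = ∫_0^1 f v dx for all v ∈ V.
Substituting f(x) = x^2 + x - 3, the right-hand side is ∫_0^1 (x^2 + x - 3) v dx.


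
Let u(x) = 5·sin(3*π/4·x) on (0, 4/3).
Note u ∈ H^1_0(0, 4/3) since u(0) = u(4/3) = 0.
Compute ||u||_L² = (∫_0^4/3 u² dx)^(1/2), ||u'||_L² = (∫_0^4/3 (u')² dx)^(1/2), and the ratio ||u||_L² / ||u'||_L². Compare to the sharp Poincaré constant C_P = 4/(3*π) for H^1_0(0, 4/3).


||u||_L² / ||u'||_L² = 4/(3*π) = C_P.

u(x) = 5·sin(3*π/4·x), so u'(x) = 15*π*cos(3*π*x/4)/4.
Writing u(x) = A·sin(kπx/L) with A = 5 and k = 1, use ∫_0^L sin²(kπx/L) dx = L/2 and ∫_0^L cos²(kπx/L) dx = L/2.
u² = 25·sin²(3*π/4·x) and (u')² = 225*π^2/16·cos²(3*π/4·x), and each of sin², cos² integrates to L/2 = 2/3 over (0, 4/3).
∫_0^4/3 u² dx = 50/3, so ||u||_L² = 5*sqrt(6)/3.
∫_0^4/3 (u')² dx = 75*π^2/8, so ||u'||_L² = 5*sqrt(6)*π/4.
Ratio ||u||_L² / ||u'||_L² = 4/(3*π).
Sharp Poincaré constant on H^1_0(0, 4/3) is C_P = L/π = 4/(3*π), achieved by sin(3*π/4·x).
This is the k = 1 eigenfunction (up to amplitude), so the ratio equals the sharp Poincaré constant exactly.


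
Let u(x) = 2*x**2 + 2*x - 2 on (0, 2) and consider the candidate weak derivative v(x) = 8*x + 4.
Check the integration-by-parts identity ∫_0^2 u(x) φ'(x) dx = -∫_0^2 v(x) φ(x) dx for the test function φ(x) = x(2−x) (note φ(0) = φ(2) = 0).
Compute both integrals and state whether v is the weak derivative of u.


LHS = -8, RHS = -16. No, v is not the weak derivative of u.

u(x) = 2*x**2 + 2*x - 2, classical derivative u'(x) = 4*x + 2.
φ(x) = x(2−x), so φ'(x) = 2 - 2*x.
Note φ(0) = φ(2) = 0, so the boundary term u·φ vanishes.
LHS = ∫_0^2 u(x) φ'(x) dx = ∫_0^2 (-4*x^3 + 8*x - 4) dx. Term by term:
  ∫_0^2 -4*x^3 dx = -16;  ∫_0^2 8*x dx = 16;  ∫_0^2 -4 dx = -8.
Sum: -16 + 16 − 8 = -8.
So LHS = -8.
∫_0^2 v(x) φ(x) dx = ∫_0^2 (-8*x^3 + 12*x^2 + 8*x) dx. Term by term:
  ∫_0^2 -8*x^3 dx = -32;  ∫_0^2 12*x^2 dx = 32;  ∫_0^2 8*x dx = 16.
Sum: -32 + 32 + 16 = 16.
So RHS = -∫_0^2 v(x) φ(x) dx = -16.
LHS − RHS = 8 ≠ 0, so the identity fails.
(For a valid weak derivative the identity must hold for EVERY test function, in particular this one. The failure shows v is NOT the weak derivative of u.)
Correct weak derivative would be u'(x) = 4*x + 2.


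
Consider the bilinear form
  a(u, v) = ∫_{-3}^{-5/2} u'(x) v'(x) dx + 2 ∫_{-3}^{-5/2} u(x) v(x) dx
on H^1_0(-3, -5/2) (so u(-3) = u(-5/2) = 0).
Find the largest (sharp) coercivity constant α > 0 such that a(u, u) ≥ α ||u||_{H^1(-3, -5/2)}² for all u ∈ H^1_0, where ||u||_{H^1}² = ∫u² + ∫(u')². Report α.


α = 1

Coercivity of a(·,·) on H^1_0(-3, -5/2) means a(u, u) ≥ α ||u||_{H^1}² for every u ∈ H^1_0.
The interval has length L = 1/2, and Poincaré/coercivity depend only on L. Here a(u, u) = ∫(u')² + (2)·∫u².
Here c = 2 ≥ 1, so a(u,u) = ∫(u')² + c∫u² ≥ ∫(u')² + ∫u² = ||u||_{H^1}², i.e. α = 1 works. No larger α is possible: a(u,u) ≥ α||u||_{H^1}² means (1−α)∫(u')² ≥ (α−c)∫u², and for the modes u_n = sin(nπ(x−x₀)/L) (x₀ the left endpoint) one has ∫u_n²/∫(u_n')² = (L/(nπ))² → 0, so a(u_n,u_n)/||u_n||_{H^1}² → 1. Hence the optimal constant is α = 1.
Therefore α = 1.


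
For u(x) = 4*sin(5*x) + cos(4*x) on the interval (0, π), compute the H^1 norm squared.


||u||_{H^1(0,π)}^2 = 1360/9 + 433*π/2

u'(x) = -4*sin(4*x) + 20*cos(5*x).
Expand u² and (u')² and integrate term by term on (0, π), using: for integers n ≥ 1, ∫_0^π sin²(nx) dx = ∫_0^π cos²(nx) dx = π/2; for n ≠ n', ∫_0^π sin(nx)sin(n'x) dx = ∫_0^π cos(nx)cos(n'x) dx = 0; and by product-to-sum, ∫_0^π sin(nx)cos(n'x) dx = ½∫_0^π [sin((n+n')x) + sin((n−n')x)] dx, which is 0 when n+n' is even and 2n/(n²−n'²) when n+n' is odd (it need not vanish on (0, π)).
  u² squared terms: (4)²·∫sin(5x)² dx = 16·π/2 = 8*π;  (1)²·∫cos(4x)² dx = 1·π/2 = π/2.
  u² cross terms: 2·(4)·(1)·∫sin(5x)·cos(4x) dx = 8·(10/9) = 80/9.
  So ∫_0^π u² dx = 8*π + π/2 + 80/9 = 80/9 + 17*π/2.
  (u')² squared terms: (-4)²·∫sin(4x)² dx = 16·π/2 = 8*π;  (20)²·∫cos(5x)² dx = 400·π/2 = 200*π.
  (u')² cross terms: 2·(-4)·(20)·∫sin(4x)·cos(5x) dx = -160·(-8/9) = 1280/9.
  So ∫_0^π (u')² dx = 8*π + 200*π + 1280/9 = 1280/9 + 208*π.
||u||_{H^1}^2 = (80/9 + 17*π/2) + (1280/9 + 208*π) = 1360/9 + 433*π/2.


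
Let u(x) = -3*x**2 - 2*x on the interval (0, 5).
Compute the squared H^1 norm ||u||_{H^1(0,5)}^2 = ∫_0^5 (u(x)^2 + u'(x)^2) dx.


||u||_{H^1}^2 = 28460/3

The H^1 norm (squared) on an interval (0, L) is
  ||u||_{H^1}^2 = ∫_0^L u(x)^2 dx + ∫_0^L u'(x)^2 dx.
Compute u'(x) = -6*x - 2.
Then u(x)^2 = 9*x**4 + 12*x**3 + 4*x**2 and u'(x)^2 = 36*x**2 + 24*x + 4.
Integrate each monomial from 0 to 5 using ∫_0^5 c·x^n dx = c·5^(n+1)/(n+1):
  ∫_0^5 u(x)^2 dx = ∫_0^5 (9*x^4 + 12*x^3 + 4*x^2) dx. Term by term:
    ∫_0^5 9*x^4 dx = 5625;  ∫_0^5 12*x^3 dx = 1875;  ∫_0^5 4*x^2 dx = 500/3.
  Sum: 5625 + 1875 + 500/3 = 23000/3.
  ∫_0^5 u'(x)^2 dx = ∫_0^5 (36*x^2 + 24*x + 4) dx. Term by term:
    ∫_0^5 36*x^2 dx = 1500;  ∫_0^5 24*x dx = 300;  ∫_0^5 4 dx = 20.
  Sum: 1500 + 300 + 20 = 1820.
Adding: ||u||_{H^1}^2 = 23000/3 + 1820 = 28460/3.


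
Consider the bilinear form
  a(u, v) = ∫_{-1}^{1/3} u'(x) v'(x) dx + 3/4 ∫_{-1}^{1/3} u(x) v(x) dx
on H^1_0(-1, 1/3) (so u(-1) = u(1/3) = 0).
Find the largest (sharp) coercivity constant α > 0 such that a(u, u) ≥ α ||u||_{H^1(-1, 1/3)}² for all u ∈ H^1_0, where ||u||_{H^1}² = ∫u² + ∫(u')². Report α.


α = 3*(4 + 3*π^2)/(16 + 9*π^2)

Coercivity of a(·,·) on H^1_0(-1, 1/3) means a(u, u) ≥ α ||u||_{H^1}² for every u ∈ H^1_0.
The interval has length L = 4/3, and Poincaré/coercivity depend only on L. Here a(u, u) = ∫(u')² + (3/4)·∫u².
Here 0 < c = 3/4 < 1. The condition a(u,u) ≥ α||u||_{H^1}² reads (1−α)∫(u')² ≥ (α−c)∫u². Any admissible α is ≤ 1 (rapidly oscillating u have ∫u²/∫(u')² → 0), and α = 1 would force 0 ≥ (1−c)∫u², impossible since c < 1; so 1−α > 0. By the sharp Poincaré inequality on H^1_0 of an interval of length L, ∫(u')² ≥ (π/L)²∫u² with equality for the first sine mode sin(π(x−x₀)/L) (x₀ the left endpoint), so the inequality holds for all u iff (1−α)(π/L)² ≥ α − c, i.e. α ≤ ((π/L)² + c)/((π/L)² + 1) = (1 + c(L/π)²)/(1 + (L/π)²). With (π/L)² = 9*π^2/16 and c = 3/4, the largest admissible constant is α = ((π/L)² + c)/((π/L)² + 1).
Simplifying, α = 3*(4 + 3*π^2)/(16 + 9*π^2).


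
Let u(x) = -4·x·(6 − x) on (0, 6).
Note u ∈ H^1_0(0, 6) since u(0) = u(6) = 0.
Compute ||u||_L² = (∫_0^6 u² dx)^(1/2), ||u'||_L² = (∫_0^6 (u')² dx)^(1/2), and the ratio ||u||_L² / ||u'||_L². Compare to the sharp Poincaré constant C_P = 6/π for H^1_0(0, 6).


||u||_L² / ||u'||_L² = 3*sqrt(10)/5 < C_P = 6/π.

u(x) = -4·x·(6 − x), so u'(x) = 8*x - 24.
u(x) = -4·x·(6 − x) vanishes at x = 0 and x = 6, so u ∈ H^1_0(0, 6). Differentiate via the product rule and integrate the resulting polynomials term by term.
  ∫_0^6 u² dx = ∫_0^6 (16*x^4 - 192*x^3 + 576*x^2) dx. Term by term:
    ∫_0^6 16*x^4 dx = 124416/5;  ∫_0^6 -192*x^3 dx = -62208;  ∫_0^6 576*x^2 dx = 41472.
  Sum: 124416/5 − 62208 + 41472 = 20736/5.
  ∫_0^6 (u')² dx = ∫_0^6 (64*x^2 - 384*x + 576) dx. Term by term:
    ∫_0^6 64*x^2 dx = 4608;  ∫_0^6 -384*x dx = -6912;  ∫_0^6 576 dx = 3456.
  Sum: 4608 − 6912 + 3456 = 1152.
∫_0^6 u² dx = 20736/5, so ||u||_L² = 144*sqrt(5)/5.
∫_0^6 (u')² dx = 1152, so ||u'||_L² = 24*sqrt(2).
Ratio ||u||_L² / ||u'||_L² = 3*sqrt(10)/5.
Sharp Poincaré constant on H^1_0(0, 6) is C_P = L/π = 6/π, achieved by sin(π/6·x).
A polynomial bump cannot attain the sharp Poincaré constant (only the first sine eigenfunction does), so the ratio is strictly less than C_P, consistent with ||u||_L² ≤ C_P ||u'||_L².


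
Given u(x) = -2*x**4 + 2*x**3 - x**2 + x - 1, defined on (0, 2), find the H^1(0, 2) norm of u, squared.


||u||_{H^1}^2 = 167032/315

The H^1 norm (squared) on an interval (0, L) is
  ||u||_{H^1}^2 = ∫_0^L u(x)^2 dx + ∫_0^L u'(x)^2 dx.
Compute u'(x) = -8*x**3 + 6*x**2 - 2*x + 1.
Then u(x)^2 = 4*x**8 - 8*x**7 + 8*x**6 - 8*x**5 + 9*x**4 - 6*x**3 + 3*x**2 - 2*x + 1 and u'(x)^2 = 64*x**6 - 96*x**5 + 68*x**4 - 40*x**3 + 16*x**2 - 4*x + 1.
Integrate each monomial from 0 to 2 using ∫_0^2 c·x^n dx = c·2^(n+1)/(n+1):
  ∫_0^2 u(x)^2 dx = ∫_0^2 (4*x^8 - 8*x^7 + 8*x^6 - 8*x^5 + 9*x^4 - 6*x^3 + 3*x^2 - 2*x + 1) dx. Term by term:
    ∫_0^2 4*x^8 dx = 2048/9;  ∫_0^2 -8*x^7 dx = -256;  ∫_0^2 8*x^6 dx = 1024/7;
    ∫_0^2 -8*x^5 dx = -256/3;  ∫_0^2 9*x^4 dx = 288/5;  ∫_0^2 -6*x^3 dx = -24;
    ∫_0^2 3*x^2 dx = 8;  ∫_0^2 -2*x dx = -4;  ∫_0^2 1 dx = 2.
  Sum: 2048/9 − 256 + 1024/7 − 256/3 + 288/5 − 24 + 8 − 4 + 2 = 22714/315.
  ∫_0^2 u'(x)^2 dx = ∫_0^2 (64*x^6 - 96*x^5 + 68*x^4 - 40*x^3 + 16*x^2 - 4*x + 1) dx. Term by term:
    ∫_0^2 64*x^6 dx = 8192/7;  ∫_0^2 -96*x^5 dx = -1024;  ∫_0^2 68*x^4 dx = 2176/5;
    ∫_0^2 -40*x^3 dx = -160;  ∫_0^2 16*x^2 dx = 128/3;  ∫_0^2 -4*x dx = -8;
    ∫_0^2 1 dx = 2.
  Sum: 8192/7 − 1024 + 2176/5 − 160 + 128/3 − 8 + 2 = 48106/105.
Adding: ||u||_{H^1}^2 = 22714/315 + 48106/105 = 167032/315.


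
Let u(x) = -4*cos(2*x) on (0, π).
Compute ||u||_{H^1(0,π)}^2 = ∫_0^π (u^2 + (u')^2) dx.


||u||_{H^1(0,π)}^2 = 40*π

u'(x) = 8*sin(2*x).
Expand u² and (u')² and integrate term by term on (0, π), using: for integers n ≥ 1, ∫_0^π sin²(nx) dx = ∫_0^π cos²(nx) dx = π/2; for n ≠ n', ∫_0^π sin(nx)sin(n'x) dx = ∫_0^π cos(nx)cos(n'x) dx = 0; and by product-to-sum, ∫_0^π sin(nx)cos(n'x) dx = ½∫_0^π [sin((n+n')x) + sin((n−n')x)] dx, which is 0 when n+n' is even and 2n/(n²−n'²) when n+n' is odd (it need not vanish on (0, π)).
  u² squared terms: (-4)²·∫cos(2x)² dx = 16·π/2 = 8*π.
  So ∫_0^π u² dx = 8*π.
  (u')² squared terms: (8)²·∫sin(2x)² dx = 64·π/2 = 32*π.
  So ∫_0^π (u')² dx = 32*π.
||u||_{H^1}^2 = (8*π) + (32*π) = 40*π.


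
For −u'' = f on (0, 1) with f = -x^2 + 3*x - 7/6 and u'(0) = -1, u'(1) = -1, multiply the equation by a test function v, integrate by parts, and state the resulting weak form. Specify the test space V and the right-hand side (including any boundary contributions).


V = H^1(0, 1) (v unrestricted at boundary; u is determined up to an additive constant); weak form: ∫_0^1 u'v' dx = ∫_0^1 (-x^2 + 3*x - 7/6) v dx − v(1) + v(0) for all v ∈ V.

Multiply both sides by a test function v and integrate from 0 to 1:
  ∫_0^1 −u''(x) v(x) dx = ∫_0^1 f(x) v(x) dx.
Integrate the LHS by parts once:
  ∫_0^1 −u'' v dx = −[u'(x) v(x)]_0^1 + ∫_0^1 u'(x) v'(x) dx.
Thus ∫_0^1 u'(x) v'(x) dx = ∫_0^1 f(x) v(x) dx + [u'(x) v(x)]_0^1.
Choose V so that boundary terms are either known or forced to vanish.
u has inhomogeneous Neumann u'(0) = -1, u'(1) = -1. [u' v]_0^1 = (-1)·v(1) − (-1)·v(0) = − v(1) + v(0). Take V = H^1(0, 1); boundary term becomes part of RHS.
Weak formulation: find u (satisfying any essential BC) such that ∫_0^1 u'(x) v'(x) dx = ∫_0^1 f v dx − v(1) + v(0) for all v ∈ V (Neumann data are natural BCs: they enter the RHS as boundary terms).
Substituting f(x) = -x^2 + 3*x - 7/6, the right-hand side is ∫_0^1 (-x^2 + 3*x - 7/6) v dx − v(1) + v(0).
Compatibility check (pure Neumann): taking v ≡ 1 ∈ V gives 0 = ∫_0^1 f dx + (-1) − (-1), i.e. ∫_0^1 f dx must equal u'(0) − u'(1) = 0. Indeed ∫_0^1 (-x^2 + 3*x - 7/6) dx = 0, so the data are compatible. The solution is then unique only up to an additive constant (fix it e.g. by requiring ∫_0^1 u dx = 0).


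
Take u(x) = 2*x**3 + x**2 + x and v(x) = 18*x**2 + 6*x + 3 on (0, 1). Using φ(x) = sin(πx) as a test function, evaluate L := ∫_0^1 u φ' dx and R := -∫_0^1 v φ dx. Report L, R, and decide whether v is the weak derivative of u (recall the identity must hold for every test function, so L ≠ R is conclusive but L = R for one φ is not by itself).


LHS = -10/π + 24/π^3, RHS = -30/π + 72/π^3. No, v is not the weak derivative of u.

u(x) = 2*x**3 + x**2 + x, classical derivative u'(x) = 6*x**2 + 2*x + 1.
φ(x) = sin(πx), so φ'(x) = π*cos(π*x).
Note φ(0) = φ(1) = 0, so the boundary term u·φ vanishes.
LHS = ∫_0^1 u(x) φ'(x) dx = ∫_0^1 (2*π*x^3*cos(π*x) + π*x^2*cos(π*x) + π*x*cos(π*x)) dx. Term by term:
  ∫_0^1 π*x*cos(π*x) dx = -2/π;  ∫_0^1 π*x^2*cos(π*x) dx = -2/π;  ∫_0^1 2*π*x^3*cos(π*x) dx = -6/π + 24/π^3.
Sum: -2/π − 2/π + -6/π + 24/π^3 = -10/π + 24/π^3.
So LHS = -10/π + 24/π^3.
∫_0^1 v(x) φ(x) dx = ∫_0^1 (18*x^2*sin(π*x) + 6*x*sin(π*x) + 3*sin(π*x)) dx. Term by term:
  ∫_0^1 3*sin(π*x) dx = 6/π;  ∫_0^1 6*x*sin(π*x) dx = 6/π;  ∫_0^1 18*x^2*sin(π*x) dx = -72/π^3 + 18/π.
Sum: 6/π + 6/π + -72/π^3 + 18/π = -72/π^3 + 30/π.
So RHS = -∫_0^1 v(x) φ(x) dx = -30/π + 72/π^3.
LHS − RHS = -48/π^3 + 20/π ≠ 0, so the identity fails.
(For a valid weak derivative the identity must hold for EVERY test function, in particular this one. The failure shows v is NOT the weak derivative of u.)
Correct weak derivative would be u'(x) = 6*x**2 + 2*x + 1.


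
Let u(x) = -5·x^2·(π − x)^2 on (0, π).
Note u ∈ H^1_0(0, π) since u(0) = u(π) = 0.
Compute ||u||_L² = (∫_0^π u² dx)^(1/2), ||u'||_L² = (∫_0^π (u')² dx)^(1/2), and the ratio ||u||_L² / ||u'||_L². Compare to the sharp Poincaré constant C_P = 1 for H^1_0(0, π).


||u||_L² / ||u'||_L² = sqrt(3)*π/6 < C_P = 1.

u(x) = -5·x^2·(π − x)^2, so u'(x) = 10*x*(x*(π - x) - (x - π)^2).
u(x) = -5·x^2·(π − x)^2 vanishes at x = 0 and x = π, so u ∈ H^1_0(0, π). Differentiate via the product rule and integrate the resulting polynomials term by term.
  ∫_0^π u² dx = ∫_0^π (25*x^8 - 100*π*x^7 + 150*π^2*x^6 - 100*π^3*x^5 + 25*π^4*x^4) dx. Term by term:
    ∫_0^π 25*x^8 dx = 25*π^9/9;  ∫_0^π -100*π*x^7 dx = -25*π^9/2;  ∫_0^π 150*π^2*x^6 dx = 150*π^9/7;
    ∫_0^π -100*π^3*x^5 dx = -50*π^9/3;  ∫_0^π 25*π^4*x^4 dx = 5*π^9.
  Sum: 25*π^9/9 − 25*π^9/2 + 150*π^9/7 − 50*π^9/3 + 5*π^9 = 5*π^9/126.
  ∫_0^π (u')² dx = ∫_0^π (400*x^6 - 1200*π*x^5 + 1300*π^2*x^4 - 600*π^3*x^3 + 100*π^4*x^2) dx. Term by term:
    ∫_0^π 400*x^6 dx = 400*π^7/7;  ∫_0^π -1200*π*x^5 dx = -200*π^7;  ∫_0^π 1300*π^2*x^4 dx = 260*π^7;
    ∫_0^π -600*π^3*x^3 dx = -150*π^7;  ∫_0^π 100*π^4*x^2 dx = 100*π^7/3.
  Sum: 400*π^7/7 − 200*π^7 + 260*π^7 − 150*π^7 + 100*π^7/3 = 10*π^7/21.
∫_0^π u² dx = 5*π^9/126, so ||u||_L² = sqrt(70)*π^(9/2)/42.
∫_0^π (u')² dx = 10*π^7/21, so ||u'||_L² = sqrt(210)*π^(7/2)/21.
Ratio ||u||_L² / ||u'||_L² = sqrt(3)*π/6.
Sharp Poincaré constant on H^1_0(0, π) is C_P = L/π = 1, achieved by sin(x).
A polynomial bump cannot attain the sharp Poincaré constant (only the first sine eigenfunction does), so the ratio is strictly less than C_P, consistent with ||u||_L² ≤ C_P ||u'||_L².


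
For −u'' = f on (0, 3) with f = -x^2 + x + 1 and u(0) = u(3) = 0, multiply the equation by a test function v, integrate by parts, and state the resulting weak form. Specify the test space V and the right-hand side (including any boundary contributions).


V = H^1_0(0, 3) (so v(0) = v(3) = 0); weak form: ∫_0^3 u'v' dx = ∫_0^3 (-x^2 + x + 1) v dx for all v ∈ V.

Multiply both sides by a test function v and integrate from 0 to 3:
  ∫_0^3 −u''(x) v(x) dx = ∫_0^3 f(x) v(x) dx.
Integrate the LHS by parts once:
  ∫_0^3 −u'' v dx = −[u'(x) v(x)]_0^3 + ∫_0^3 u'(x) v'(x) dx.
Thus ∫_0^3 u'(x) v'(x) dx = ∫_0^3 f(x) v(x) dx + [u'(x) v(x)]_0^3.
Choose V so that boundary terms are either known or forced to vanish.
u is Dirichlet: u(0) = u(3) = 0. Let V = H^1_0(0, 3); then v(0) = v(3) = 0, and [u' v]_0^3 = 0.
Weak formulation: find u (satisfying any essential BC) such that ∫_0^3 u'(x) v'(x) dx = ∫_0^3 f v dx for all v ∈ V.
Substituting f(x) = -x^2 + x + 1, the right-hand side is ∫_0^3 (-x^2 + x + 1) v dx.


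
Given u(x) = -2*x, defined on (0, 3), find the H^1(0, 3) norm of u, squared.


||u||_{H^1}^2 = 48

The H^1 norm (squared) on an interval (0, L) is
  ||u||_{H^1}^2 = ∫_0^L u(x)^2 dx + ∫_0^L u'(x)^2 dx.
Compute u'(x) = -2.
Then u(x)^2 = 4*x**2 and u'(x)^2 = 4.
Integrate each monomial from 0 to 3 using ∫_0^3 c·x^n dx = c·3^(n+1)/(n+1):
  ∫_0^3 u(x)^2 dx = ∫_0^3 (4*x^2) dx. Term by term:
    ∫_0^3 4*x^2 dx = 36.
  ∫_0^3 u'(x)^2 dx = ∫_0^3 (4) dx. Term by term:
    ∫_0^3 4 dx = 12.
Adding: ||u||_{H^1}^2 = 36 + 12 = 48.


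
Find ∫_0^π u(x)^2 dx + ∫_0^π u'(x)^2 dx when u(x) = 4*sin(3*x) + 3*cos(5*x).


||u||_{H^1(0,π)}^2 = 197*π

u'(x) = -15*sin(5*x) + 12*cos(3*x).
Expand u² and (u')² and integrate term by term on (0, π), using: for integers n ≥ 1, ∫_0^π sin²(nx) dx = ∫_0^π cos²(nx) dx = π/2; for n ≠ n', ∫_0^π sin(nx)sin(n'x) dx = ∫_0^π cos(nx)cos(n'x) dx = 0; and by product-to-sum, ∫_0^π sin(nx)cos(n'x) dx = ½∫_0^π [sin((n+n')x) + sin((n−n')x)] dx, which is 0 when n+n' is even and 2n/(n²−n'²) when n+n' is odd (it need not vanish on (0, π)).
  u² squared terms: (3)²·∫cos(5x)² dx = 9·π/2 = 9*π/2;  (4)²·∫sin(3x)² dx = 16·π/2 = 8*π.
  u² cross terms: 2·(3)·(4)·∫cos(5x)·sin(3x) dx = 24·(0) = 0.
  So ∫_0^π u² dx = 9*π/2 + 8*π + 0 = 25*π/2.
  (u')² squared terms: (-15)²·∫sin(5x)² dx = 225·π/2 = 225*π/2;  (12)²·∫cos(3x)² dx = 144·π/2 = 72*π.
  (u')² cross terms: 2·(-15)·(12)·∫sin(5x)·cos(3x) dx = -360·(0) = 0.
  So ∫_0^π (u')² dx = 225*π/2 + 72*π + 0 = 369*π/2.
||u||_{H^1}^2 = (25*π/2) + (369*π/2) = 197*π.


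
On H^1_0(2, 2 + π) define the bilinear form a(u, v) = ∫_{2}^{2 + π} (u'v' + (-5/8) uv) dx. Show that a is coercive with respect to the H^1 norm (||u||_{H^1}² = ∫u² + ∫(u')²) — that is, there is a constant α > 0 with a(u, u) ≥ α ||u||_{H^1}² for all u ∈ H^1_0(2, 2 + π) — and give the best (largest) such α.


α = 3/16

Coercivity of a(·,·) on H^1_0(2, 2 + π) means a(u, u) ≥ α ||u||_{H^1}² for every u ∈ H^1_0.
The interval has length L = π, and Poincaré/coercivity depend only on L. Here a(u, u) = ∫(u')² + (-5/8)·∫u².
Here c = -5/8 < 0 with |c| < (π/L)² = 1, so coercivity still holds. The condition a(u,u) ≥ α||u||_{H^1}² reads (1−α)∫(u')² ≥ (α−c)∫u². Any admissible α is ≤ 1 (rapidly oscillating u have ∫u²/∫(u')² → 0), and α = 1 would force 0 ≥ (1−c)∫u², impossible since c < 1; so 1−α > 0. By the sharp Poincaré inequality on H^1_0 of an interval of length L, ∫(u')² ≥ (π/L)²∫u² with equality for the first sine mode sin(π(x−x₀)/L) (x₀ the left endpoint), so the inequality holds for all u iff (1−α)(π/L)² ≥ α − c, i.e. α ≤ ((π/L)² + c)/((π/L)² + 1) = (1 + c(L/π)²)/(1 + (L/π)²). (Direct route, valid since c ≤ 0: Poincaré gives c∫u² ≥ c(L/π)²∫(u')², so a(u,u) ≥ (1 + c(L/π)²)∫(u')², while ||u||_{H^1}² ≤ (1 + (L/π)²)∫(u')²; dividing yields the same α.) With (π/L)² = 1 and c = -5/8, the largest admissible constant is α = ((π/L)² + c)/((π/L)² + 1).
Simplifying, α = 3/16.


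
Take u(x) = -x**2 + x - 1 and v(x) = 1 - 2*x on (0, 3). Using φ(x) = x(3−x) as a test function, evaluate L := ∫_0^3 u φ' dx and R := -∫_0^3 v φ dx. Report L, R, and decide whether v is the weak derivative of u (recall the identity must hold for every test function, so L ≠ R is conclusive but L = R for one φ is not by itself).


LHS = 9, RHS = 9. Yes, v = u' weakly.

u(x) = -x**2 + x - 1, classical derivative u'(x) = 1 - 2*x.
φ(x) = x(3−x), so φ'(x) = 3 - 2*x.
Note φ(0) = φ(3) = 0, so the boundary term u·φ vanishes.
LHS = ∫_0^3 u(x) φ'(x) dx = ∫_0^3 (2*x^3 - 5*x^2 + 5*x - 3) dx. Term by term:
  ∫_0^3 2*x^3 dx = 81/2;  ∫_0^3 -5*x^2 dx = -45;  ∫_0^3 5*x dx = 45/2;
  ∫_0^3 -3 dx = -9.
Sum: 81/2 − 45 + 45/2 − 9 = 9.
So LHS = 9.
∫_0^3 v(x) φ(x) dx = ∫_0^3 (2*x^3 - 7*x^2 + 3*x) dx. Term by term:
  ∫_0^3 2*x^3 dx = 81/2;  ∫_0^3 -7*x^2 dx = -63;  ∫_0^3 3*x dx = 27/2.
Sum: 81/2 − 63 + 27/2 = -9.
So RHS = -∫_0^3 v(x) φ(x) dx = 9.
LHS = RHS, so the identity holds for this test φ.
Moreover u is smooth here and v(x) = u'(x) = 1 - 2*x pointwise, so the identity holds for every test function. Hence v is the weak derivative of u.


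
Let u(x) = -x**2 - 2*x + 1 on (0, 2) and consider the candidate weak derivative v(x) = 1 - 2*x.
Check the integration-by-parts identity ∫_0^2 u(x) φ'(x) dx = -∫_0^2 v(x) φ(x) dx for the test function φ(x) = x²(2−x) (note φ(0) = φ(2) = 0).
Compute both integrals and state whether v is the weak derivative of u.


LHS = 88/15, RHS = 28/15. No, v is not the weak derivative of u.

u(x) = -x**2 - 2*x + 1, classical derivative u'(x) = -2*x - 2.
φ(x) = x²(2−x), so φ'(x) = x*(4 - 3*x).
Note φ(0) = φ(2) = 0, so the boundary term u·φ vanishes.
LHS = ∫_0^2 u(x) φ'(x) dx = ∫_0^2 (3*x^4 + 2*x^3 - 11*x^2 + 4*x) dx. Term by term:
  ∫_0^2 3*x^4 dx = 96/5;  ∫_0^2 2*x^3 dx = 8;  ∫_0^2 -11*x^2 dx = -88/3;
  ∫_0^2 4*x dx = 8.
Sum: 96/5 + 8 − 88/3 + 8 = 88/15.
So LHS = 88/15.
∫_0^2 v(x) φ(x) dx = ∫_0^2 (2*x^4 - 5*x^3 + 2*x^2) dx. Term by term:
  ∫_0^2 2*x^4 dx = 64/5;  ∫_0^2 -5*x^3 dx = -20;  ∫_0^2 2*x^2 dx = 16/3.
Sum: 64/5 − 20 + 16/3 = -28/15.
So RHS = -∫_0^2 v(x) φ(x) dx = 28/15.
LHS − RHS = 4 ≠ 0, so the identity fails.
(For a valid weak derivative the identity must hold for EVERY test function, in particular this one. The failure shows v is NOT the weak derivative of u.)
Correct weak derivative would be u'(x) = -2*x - 2.


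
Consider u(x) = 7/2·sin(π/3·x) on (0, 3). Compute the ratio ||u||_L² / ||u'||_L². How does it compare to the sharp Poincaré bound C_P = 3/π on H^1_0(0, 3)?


||u||_L² / ||u'||_L² = 3/π = C_P.

u(x) = 7/2·sin(π/3·x), so u'(x) = 7*π*cos(π*x/3)/6.
Writing u(x) = A·sin(kπx/L) with A = 7/2 and k = 1, use ∫_0^L sin²(kπx/L) dx = L/2 and ∫_0^L cos²(kπx/L) dx = L/2.
u² = 49/4·sin²(π/3·x) and (u')² = 49*π^2/36·cos²(π/3·x), and each of sin², cos² integrates to L/2 = 3/2 over (0, 3).
∫_0^3 u² dx = 147/8, so ||u||_L² = 7*sqrt(6)/4.
∫_0^3 (u')² dx = 49*π^2/24, so ||u'||_L² = 7*sqrt(6)*π/12.
Ratio ||u||_L² / ||u'||_L² = 3/π.
Sharp Poincaré constant on H^1_0(0, 3) is C_P = L/π = 3/π, achieved by sin(π/3·x).
This is the k = 1 eigenfunction (up to amplitude), so the ratio equals the sharp Poincaré constant exactly.


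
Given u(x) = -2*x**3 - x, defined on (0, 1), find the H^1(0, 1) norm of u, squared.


||u||_{H^1}^2 = 292/21

The H^1 norm (squared) on an interval (0, L) is
  ||u||_{H^1}^2 = ∫_0^L u(x)^2 dx + ∫_0^L u'(x)^2 dx.
Compute u'(x) = -6*x**2 - 1.
Then u(x)^2 = 4*x**6 + 4*x**4 + x**2 and u'(x)^2 = 36*x**4 + 12*x**2 + 1.
Integrate each monomial from 0 to 1 using ∫_0^1 c·x^n dx = c·1^(n+1)/(n+1):
  ∫_0^1 u(x)^2 dx = ∫_0^1 (4*x^6 + 4*x^4 + x^2) dx. Term by term:
    ∫_0^1 4*x^6 dx = 4/7;  ∫_0^1 4*x^4 dx = 4/5;  ∫_0^1 x^2 dx = 1/3.
  Sum: 4/7 + 4/5 + 1/3 = 179/105.
  ∫_0^1 u'(x)^2 dx = ∫_0^1 (36*x^4 + 12*x^2 + 1) dx. Term by term:
    ∫_0^1 36*x^4 dx = 36/5;  ∫_0^1 12*x^2 dx = 4;  ∫_0^1 1 dx = 1.
  Sum: 36/5 + 4 + 1 = 61/5.
Adding: ||u||_{H^1}^2 = 179/105 + 61/5 = 292/21.
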